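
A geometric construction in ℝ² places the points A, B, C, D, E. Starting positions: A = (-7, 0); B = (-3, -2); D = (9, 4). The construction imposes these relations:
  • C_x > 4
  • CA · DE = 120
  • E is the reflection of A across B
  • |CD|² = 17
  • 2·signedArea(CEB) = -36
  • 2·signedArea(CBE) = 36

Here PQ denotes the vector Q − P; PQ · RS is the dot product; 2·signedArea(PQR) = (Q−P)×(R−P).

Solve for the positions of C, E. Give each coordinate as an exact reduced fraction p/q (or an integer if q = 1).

C = (5, 3)
E = (1, -4)

1. E_x = 1  [E is the reflection of A across B]
2. E_y = -4  [E is the reflection of A across B]
   → E = (1, -4)
3. C_x = 5  [CA · DE = 120 ∩ 2·signedArea(CEB) = -36]
4. C_y = 3  [CA · DE = 120 ∩ 2·signedArea(CEB) = -36]
   → C = (5, 3)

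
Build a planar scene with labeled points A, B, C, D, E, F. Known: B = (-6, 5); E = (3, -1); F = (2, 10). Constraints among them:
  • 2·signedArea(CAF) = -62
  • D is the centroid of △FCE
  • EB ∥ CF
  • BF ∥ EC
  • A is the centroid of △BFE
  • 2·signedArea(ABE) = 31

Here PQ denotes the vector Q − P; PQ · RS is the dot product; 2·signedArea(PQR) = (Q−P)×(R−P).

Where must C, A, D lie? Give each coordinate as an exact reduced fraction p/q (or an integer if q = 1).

1. C_x = 11  [EB ∥ CF ∩ BF ∥ EC]
2. C_y = 4  [EB ∥ CF ∩ BF ∥ EC]
   → C = (11, 4)
3. A_x = -1/3  [A is the centroid of △BFE]
4. A_y = 14/3  [A is the centroid of △BFE]
   → A = (-1/3, 14/3)
5. D_x = 16/3  [D is the centroid of △FCE]
6. D_y = 13/3  [D is the centroid of △FCE]
   → D = (16/3, 13/3)

A = (-1/3, 14/3)
C = (11, 4)
D = (16/3, 13/3)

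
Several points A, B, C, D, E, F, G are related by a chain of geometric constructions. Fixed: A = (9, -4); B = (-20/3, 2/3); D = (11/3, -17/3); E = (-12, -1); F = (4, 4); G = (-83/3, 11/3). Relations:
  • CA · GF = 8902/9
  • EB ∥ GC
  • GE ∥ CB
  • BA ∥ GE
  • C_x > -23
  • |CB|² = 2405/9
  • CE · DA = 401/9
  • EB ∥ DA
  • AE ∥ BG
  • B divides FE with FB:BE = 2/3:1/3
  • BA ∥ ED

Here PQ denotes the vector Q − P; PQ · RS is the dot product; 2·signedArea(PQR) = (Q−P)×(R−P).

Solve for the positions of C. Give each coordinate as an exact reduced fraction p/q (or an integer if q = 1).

C = (-67/3, 16/3)

1. C_x = -67/3  [GE ∥ CB ∩ EB ∥ GC]
2. C_y = 16/3  [GE ∥ CB ∩ EB ∥ GC]
   → C = (-67/3, 16/3)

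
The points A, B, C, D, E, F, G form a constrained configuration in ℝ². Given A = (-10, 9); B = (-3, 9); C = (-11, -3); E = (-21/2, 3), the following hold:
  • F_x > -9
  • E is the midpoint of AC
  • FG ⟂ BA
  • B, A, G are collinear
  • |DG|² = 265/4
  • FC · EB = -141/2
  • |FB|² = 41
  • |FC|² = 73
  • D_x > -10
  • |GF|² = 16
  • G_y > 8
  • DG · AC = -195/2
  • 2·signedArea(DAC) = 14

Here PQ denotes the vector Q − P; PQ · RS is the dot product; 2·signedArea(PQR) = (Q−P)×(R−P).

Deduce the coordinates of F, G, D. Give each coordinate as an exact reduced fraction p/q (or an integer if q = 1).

1. F_x = -8  [line -15/2·x + -6·y + -30 = 0 ∩ |FB|² = 41]
2. F_y = 5  [line -15/2·x + -6·y + -30 = 0 ∩ |FB|² = 41]
   → F = (-8, 5)
3. G_x = -8  [B, A, G are collinear ∩ FG ⟂ BA]
4. G_y = 9  [B, A, G are collinear ∩ FG ⟂ BA]
   → G = (-8, 9)
5. D_x = -19/2  [2·signedArea(DAC) = 14 ∩ DG · AC = -195/2]
6. D_y = 1  [2·signedArea(DAC) = 14 ∩ DG · AC = -195/2]
   → D = (-19/2, 1)

D = (-19/2, 1)
F = (-8, 5)
G = (-8, 9)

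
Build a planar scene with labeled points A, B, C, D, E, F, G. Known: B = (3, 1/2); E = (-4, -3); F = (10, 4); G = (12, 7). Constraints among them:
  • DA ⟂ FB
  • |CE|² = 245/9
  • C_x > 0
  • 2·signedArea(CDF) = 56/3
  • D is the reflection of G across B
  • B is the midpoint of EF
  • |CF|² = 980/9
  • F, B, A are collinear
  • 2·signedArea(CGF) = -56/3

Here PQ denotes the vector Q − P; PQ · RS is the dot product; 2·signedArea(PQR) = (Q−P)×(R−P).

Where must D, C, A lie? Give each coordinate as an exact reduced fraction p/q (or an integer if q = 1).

A = (-34/5, -22/5)
C = (2/3, -2/3)
D = (-6, -6)

1. D_x = -6  [D is the reflection of G across B]
2. D_y = -6  [D is the reflection of G across B]
   → D = (-6, -6)
3. C_x = 2/3  [2·signedArea(CGF) = -56/3 ∩ 2·signedArea(CDF) = 56/3]
4. C_y = -2/3  [2·signedArea(CGF) = -56/3 ∩ 2·signedArea(CDF) = 56/3]
   → C = (2/3, -2/3)
5. A_x = -34/5  [F, B, A are collinear ∩ DA ⟂ FB]
6. A_y = -22/5  [F, B, A are collinear ∩ DA ⟂ FB]
   → A = (-34/5, -22/5)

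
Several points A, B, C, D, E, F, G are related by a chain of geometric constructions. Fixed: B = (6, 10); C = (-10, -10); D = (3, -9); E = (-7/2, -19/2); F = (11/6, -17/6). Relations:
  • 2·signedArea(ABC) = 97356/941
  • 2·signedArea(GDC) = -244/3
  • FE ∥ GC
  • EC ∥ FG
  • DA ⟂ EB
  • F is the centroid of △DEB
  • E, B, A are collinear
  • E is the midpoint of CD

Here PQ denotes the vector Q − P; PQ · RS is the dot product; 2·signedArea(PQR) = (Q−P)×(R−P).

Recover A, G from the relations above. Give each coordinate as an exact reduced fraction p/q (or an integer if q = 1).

1. A_x = -1935/941  [E, B, A are collinear ∩ DA ⟂ EB]
2. A_y = -6151/941  [E, B, A are collinear ∩ DA ⟂ EB]
   → A = (-1935/941, -6151/941)
3. G_x = -14/3  [FE ∥ GC ∩ EC ∥ FG]
4. G_y = -10/3  [FE ∥ GC ∩ EC ∥ FG]
   → G = (-14/3, -10/3)

A = (-1935/941, -6151/941)
G = (-14/3, -10/3)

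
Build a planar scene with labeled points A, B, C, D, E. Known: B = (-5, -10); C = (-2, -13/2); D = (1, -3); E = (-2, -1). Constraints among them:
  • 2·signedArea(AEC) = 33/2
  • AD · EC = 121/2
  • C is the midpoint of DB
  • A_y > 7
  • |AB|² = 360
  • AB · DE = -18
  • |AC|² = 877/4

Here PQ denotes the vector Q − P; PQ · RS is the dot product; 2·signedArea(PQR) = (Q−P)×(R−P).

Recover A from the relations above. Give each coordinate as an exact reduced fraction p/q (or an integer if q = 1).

A = (1, 8)

1. A_x = 1  [AB · DE = -18 ∩ AD · EC = 121/2]
2. A_y = 8  [AB · DE = -18 ∩ AD · EC = 121/2]
   → A = (1, 8)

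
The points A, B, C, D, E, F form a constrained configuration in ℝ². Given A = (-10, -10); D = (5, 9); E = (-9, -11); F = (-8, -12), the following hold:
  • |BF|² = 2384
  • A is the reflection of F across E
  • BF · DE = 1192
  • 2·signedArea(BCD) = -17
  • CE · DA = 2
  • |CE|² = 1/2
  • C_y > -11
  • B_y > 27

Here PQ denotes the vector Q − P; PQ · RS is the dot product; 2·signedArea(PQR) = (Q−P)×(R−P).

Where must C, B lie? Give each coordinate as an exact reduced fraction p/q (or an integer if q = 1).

1. C_x = -19/2  [line 15·x + 19·y + 342 = 0 ∩ |CE|² = 1/2]
2. C_y = -21/2  [line 15·x + 19·y + 342 = 0 ∩ |CE|² = 1/2]
   → C = (-19/2, -21/2)
3. B_x = 20  [2·signedArea(BCD) = -17 ∩ BF · DE = 1192]
4. B_y = 28  [2·signedArea(BCD) = -17 ∩ BF · DE = 1192]
   → B = (20, 28)

B = (20, 28)
C = (-19/2, -21/2)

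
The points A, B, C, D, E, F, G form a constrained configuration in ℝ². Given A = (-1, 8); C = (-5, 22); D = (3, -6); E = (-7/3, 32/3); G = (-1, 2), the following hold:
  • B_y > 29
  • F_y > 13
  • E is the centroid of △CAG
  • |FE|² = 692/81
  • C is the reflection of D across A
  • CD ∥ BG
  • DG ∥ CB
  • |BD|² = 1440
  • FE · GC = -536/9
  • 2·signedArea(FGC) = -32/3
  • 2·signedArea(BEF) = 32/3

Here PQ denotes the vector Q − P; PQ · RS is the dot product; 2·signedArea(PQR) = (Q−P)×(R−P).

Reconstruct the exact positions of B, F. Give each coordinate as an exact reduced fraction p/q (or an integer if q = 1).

B = (-9, 30)
F = (-25/9, 122/9)

1. B_x = -9  [CD ∥ BG ∩ DG ∥ CB]
2. B_y = 30  [CD ∥ BG ∩ DG ∥ CB]
   → B = (-9, 30)
3. F_x = -25/9  [FE · GC = -536/9 ∩ 2·signedArea(BEF) = 32/3]
4. F_y = 122/9  [FE · GC = -536/9 ∩ 2·signedArea(BEF) = 32/3]
   → F = (-25/9, 122/9)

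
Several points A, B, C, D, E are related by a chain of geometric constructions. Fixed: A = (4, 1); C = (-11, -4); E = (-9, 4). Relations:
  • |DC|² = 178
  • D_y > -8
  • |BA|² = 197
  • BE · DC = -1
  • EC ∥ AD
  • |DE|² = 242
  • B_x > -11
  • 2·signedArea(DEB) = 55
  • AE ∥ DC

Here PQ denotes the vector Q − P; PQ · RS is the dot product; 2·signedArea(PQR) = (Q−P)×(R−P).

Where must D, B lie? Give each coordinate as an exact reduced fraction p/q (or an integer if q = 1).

B = (-10, 0)
D = (2, -7)

1. D_x = 2  [AE ∥ DC ∩ EC ∥ AD]
2. D_y = -7  [AE ∥ DC ∩ EC ∥ AD]
   → D = (2, -7)
3. B_x = -10  [BE · DC = -1 ∩ 2·signedArea(DEB) = 55]
4. B_y = 0  [BE · DC = -1 ∩ 2·signedArea(DEB) = 55]
   → B = (-10, 0)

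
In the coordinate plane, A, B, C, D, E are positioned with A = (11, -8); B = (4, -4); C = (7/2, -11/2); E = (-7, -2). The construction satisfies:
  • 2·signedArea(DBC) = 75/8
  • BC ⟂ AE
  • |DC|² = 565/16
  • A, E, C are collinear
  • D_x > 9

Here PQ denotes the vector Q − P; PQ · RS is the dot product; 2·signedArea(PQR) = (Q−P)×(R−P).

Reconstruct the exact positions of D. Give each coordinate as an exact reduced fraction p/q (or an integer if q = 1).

D = (37/4, -7)

1. D_x = 37/4  [line 3/2·x + -1/2·y + -139/8 = 0 ∩ |DC|² = 565/16]
2. D_y = -7  [line 3/2·x + -1/2·y + -139/8 = 0 ∩ |DC|² = 565/16]
   → D = (37/4, -7)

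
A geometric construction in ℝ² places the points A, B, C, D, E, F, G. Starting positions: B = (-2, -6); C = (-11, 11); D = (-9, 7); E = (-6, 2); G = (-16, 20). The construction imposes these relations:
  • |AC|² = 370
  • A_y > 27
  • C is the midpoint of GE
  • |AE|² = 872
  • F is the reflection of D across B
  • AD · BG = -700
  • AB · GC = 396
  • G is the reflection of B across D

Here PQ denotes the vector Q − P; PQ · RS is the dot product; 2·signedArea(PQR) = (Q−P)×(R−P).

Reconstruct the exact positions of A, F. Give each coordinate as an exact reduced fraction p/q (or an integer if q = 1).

A = (-20, 28)
F = (5, -19)

1. A_x = -20  [AB · GC = 396 ∩ AD · BG = -700]
2. A_y = 28  [AB · GC = 396 ∩ AD · BG = -700]
   → A = (-20, 28)
3. F_x = 5  [F is the reflection of D across B]
4. F_y = -19  [F is the reflection of D across B]
   → F = (5, -19)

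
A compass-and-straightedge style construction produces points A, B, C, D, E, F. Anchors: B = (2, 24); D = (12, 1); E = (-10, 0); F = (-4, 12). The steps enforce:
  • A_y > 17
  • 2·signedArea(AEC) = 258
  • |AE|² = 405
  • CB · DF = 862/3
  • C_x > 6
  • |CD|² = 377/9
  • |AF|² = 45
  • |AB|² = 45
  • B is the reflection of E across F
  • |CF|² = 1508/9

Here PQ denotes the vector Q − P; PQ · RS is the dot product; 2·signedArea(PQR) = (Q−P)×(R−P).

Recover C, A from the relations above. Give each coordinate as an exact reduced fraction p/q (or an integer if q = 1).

A = (-1, 18)
C = (20/3, 14/3)

1. C_x = 20/3  [line 16·x + -11·y + -166/3 = 0 ∩ |CF|² = 1508/9]
2. C_y = 14/3  [line 16·x + -11·y + -166/3 = 0 ∩ |CF|² = 1508/9]
   → C = (20/3, 14/3)
3. A_x = -1  [line -14/3·x + 50/3·y + -914/3 = 0 ∩ |AE|² = 405]
4. A_y = 18  [line -14/3·x + 50/3·y + -914/3 = 0 ∩ |AE|² = 405]
   → A = (-1, 18)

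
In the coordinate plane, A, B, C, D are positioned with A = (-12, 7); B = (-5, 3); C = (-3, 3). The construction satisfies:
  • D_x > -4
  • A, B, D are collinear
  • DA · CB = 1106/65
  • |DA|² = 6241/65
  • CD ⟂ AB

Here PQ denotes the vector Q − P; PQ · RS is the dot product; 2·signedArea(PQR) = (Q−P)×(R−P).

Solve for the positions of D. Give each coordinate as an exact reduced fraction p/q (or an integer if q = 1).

1. D_x = -227/65  [A, B, D are collinear ∩ CD ⟂ AB]
2. D_y = 139/65  [A, B, D are collinear ∩ CD ⟂ AB]
   → D = (-227/65, 139/65)

D = (-227/65, 139/65)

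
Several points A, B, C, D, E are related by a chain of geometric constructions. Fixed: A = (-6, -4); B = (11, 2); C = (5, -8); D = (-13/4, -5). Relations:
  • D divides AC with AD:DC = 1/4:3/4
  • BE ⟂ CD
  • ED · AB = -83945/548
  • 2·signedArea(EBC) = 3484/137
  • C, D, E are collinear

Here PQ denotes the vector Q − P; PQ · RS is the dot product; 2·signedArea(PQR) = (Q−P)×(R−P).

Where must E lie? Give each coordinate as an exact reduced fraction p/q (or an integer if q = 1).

1. E_x = 971/137  [C, D, E are collinear ∩ BE ⟂ CD]
2. E_y = -1200/137  [C, D, E are collinear ∩ BE ⟂ CD]
   → E = (971/137, -1200/137)

E = (971/137, -1200/137)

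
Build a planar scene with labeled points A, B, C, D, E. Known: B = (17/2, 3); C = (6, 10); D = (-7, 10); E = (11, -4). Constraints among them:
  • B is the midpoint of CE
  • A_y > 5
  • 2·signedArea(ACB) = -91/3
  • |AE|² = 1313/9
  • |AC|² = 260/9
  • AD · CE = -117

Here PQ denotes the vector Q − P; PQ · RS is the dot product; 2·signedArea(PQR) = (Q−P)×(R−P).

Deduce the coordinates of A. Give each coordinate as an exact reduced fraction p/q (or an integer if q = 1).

1. A_x = 10/3  [2·signedArea(ACB) = -91/3 ∩ AD · CE = -117]
2. A_y = 16/3  [2·signedArea(ACB) = -91/3 ∩ AD · CE = -117]
   → A = (10/3, 16/3)

A = (10/3, 16/3)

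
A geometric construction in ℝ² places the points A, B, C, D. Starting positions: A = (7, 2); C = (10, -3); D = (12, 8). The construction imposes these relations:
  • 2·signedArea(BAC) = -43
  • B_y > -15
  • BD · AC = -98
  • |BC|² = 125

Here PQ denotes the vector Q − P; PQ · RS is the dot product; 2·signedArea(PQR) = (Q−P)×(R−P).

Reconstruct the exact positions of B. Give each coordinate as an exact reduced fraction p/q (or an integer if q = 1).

1. B_x = 8  [BD · AC = -98 ∩ 2·signedArea(BAC) = -43]
2. B_y = -14  [BD · AC = -98 ∩ 2·signedArea(BAC) = -43]
   → B = (8, -14)

B = (8, -14)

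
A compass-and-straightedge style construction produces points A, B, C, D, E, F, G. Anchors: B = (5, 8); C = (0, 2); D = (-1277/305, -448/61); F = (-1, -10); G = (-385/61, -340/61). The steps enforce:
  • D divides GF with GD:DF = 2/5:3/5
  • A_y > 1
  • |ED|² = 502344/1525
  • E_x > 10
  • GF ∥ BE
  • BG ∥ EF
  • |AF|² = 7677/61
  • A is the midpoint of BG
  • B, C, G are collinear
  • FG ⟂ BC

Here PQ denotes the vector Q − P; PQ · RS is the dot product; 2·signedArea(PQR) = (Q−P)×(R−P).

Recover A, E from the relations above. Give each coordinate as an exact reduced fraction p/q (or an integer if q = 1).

A = (-40/61, 74/61)
E = (629/61, 218/61)

1. A_x = -40/61  [A is the midpoint of BG]
2. A_y = 74/61  [A is the midpoint of BG]
   → A = (-40/61, 74/61)
3. E_x = 629/61  [BG ∥ EF ∩ GF ∥ BE]
4. E_y = 218/61  [BG ∥ EF ∩ GF ∥ BE]
   → E = (629/61, 218/61)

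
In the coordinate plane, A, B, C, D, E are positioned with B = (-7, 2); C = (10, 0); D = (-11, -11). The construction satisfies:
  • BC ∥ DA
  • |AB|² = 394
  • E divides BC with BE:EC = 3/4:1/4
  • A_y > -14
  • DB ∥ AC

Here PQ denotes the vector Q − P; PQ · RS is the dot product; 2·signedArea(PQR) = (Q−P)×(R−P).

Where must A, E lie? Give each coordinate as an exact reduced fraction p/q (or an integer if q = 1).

1. A_x = 6  [DB ∥ AC ∩ BC ∥ DA]
2. A_y = -13  [DB ∥ AC ∩ BC ∥ DA]
   → A = (6, -13)
3. E_x = 23/4  [E divides BC with BE:EC = 3/4:1/4]
4. E_y = 1/2  [E divides BC with BE:EC = 3/4:1/4]
   → E = (23/4, 1/2)

A = (6, -13)
E = (23/4, 1/2)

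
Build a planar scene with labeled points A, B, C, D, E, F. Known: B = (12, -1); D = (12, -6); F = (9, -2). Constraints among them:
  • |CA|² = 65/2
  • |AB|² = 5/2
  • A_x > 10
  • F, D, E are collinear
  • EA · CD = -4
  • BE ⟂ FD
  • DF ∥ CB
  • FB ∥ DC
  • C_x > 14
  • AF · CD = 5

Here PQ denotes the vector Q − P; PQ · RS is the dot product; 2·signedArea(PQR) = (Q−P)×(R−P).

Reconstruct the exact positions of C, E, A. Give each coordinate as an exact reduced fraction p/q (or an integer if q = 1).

A = (21/2, -3/2)
C = (15, -5)
E = (48/5, -14/5)

1. C_x = 15  [DF ∥ CB ∩ FB ∥ DC]
2. C_y = -5  [DF ∥ CB ∩ FB ∥ DC]
   → C = (15, -5)
3. E_x = 48/5  [F, D, E are collinear ∩ BE ⟂ FD]
4. E_y = -14/5  [F, D, E are collinear ∩ BE ⟂ FD]
   → E = (48/5, -14/5)
5. A_x = 21/2  [line 3·x + 1·y + -30 = 0 ∩ |AB|² = 5/2]
6. A_y = -3/2  [line 3·x + 1·y + -30 = 0 ∩ |AB|² = 5/2]
   → A = (21/2, -3/2)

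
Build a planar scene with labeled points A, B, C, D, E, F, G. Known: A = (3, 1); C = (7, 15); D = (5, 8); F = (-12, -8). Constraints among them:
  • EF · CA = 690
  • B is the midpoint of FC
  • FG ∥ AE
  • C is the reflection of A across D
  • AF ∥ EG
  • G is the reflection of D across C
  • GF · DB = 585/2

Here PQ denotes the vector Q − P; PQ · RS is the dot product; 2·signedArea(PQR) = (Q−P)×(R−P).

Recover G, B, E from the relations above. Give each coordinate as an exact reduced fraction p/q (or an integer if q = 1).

B = (-5/2, 7/2)
E = (24, 31)
G = (9, 22)

1. G_x = 9  [G is the reflection of D across C]
2. G_y = 22  [G is the reflection of D across C]
   → G = (9, 22)
3. B_x = -5/2  [B is the midpoint of FC]
4. B_y = 7/2  [B is the midpoint of FC]
   → B = (-5/2, 7/2)
5. E_x = 24  [AF ∥ EG ∩ FG ∥ AE]
6. E_y = 31  [AF ∥ EG ∩ FG ∥ AE]
   → E = (24, 31)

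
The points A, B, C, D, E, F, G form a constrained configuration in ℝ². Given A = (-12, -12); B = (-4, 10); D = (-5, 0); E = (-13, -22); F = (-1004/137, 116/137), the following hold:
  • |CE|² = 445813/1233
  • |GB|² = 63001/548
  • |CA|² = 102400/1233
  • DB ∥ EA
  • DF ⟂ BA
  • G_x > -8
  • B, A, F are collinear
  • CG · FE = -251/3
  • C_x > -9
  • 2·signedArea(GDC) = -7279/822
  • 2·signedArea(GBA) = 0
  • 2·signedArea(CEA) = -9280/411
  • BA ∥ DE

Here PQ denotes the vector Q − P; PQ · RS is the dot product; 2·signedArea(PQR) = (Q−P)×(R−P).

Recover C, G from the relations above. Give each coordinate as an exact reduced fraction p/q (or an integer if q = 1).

C = (-3652/411, -1412/411)
G = (-1050/137, -21/274)

1. C_x = -3652/411  [line -10·x + 1·y + -35108/411 = 0 ∩ |CA|² = 102400/1233]
2. C_y = -1412/411  [line -10·x + 1·y + -35108/411 = 0 ∩ |CA|² = 102400/1233]
   → C = (-3652/411, -1412/411)
3. G_x = -1050/137  [2·signedArea(GBA) = 0 ∩ CG · FE = -251/3]
4. G_y = -21/274  [2·signedArea(GBA) = 0 ∩ CG · FE = -251/3]
   → G = (-1050/137, -21/274)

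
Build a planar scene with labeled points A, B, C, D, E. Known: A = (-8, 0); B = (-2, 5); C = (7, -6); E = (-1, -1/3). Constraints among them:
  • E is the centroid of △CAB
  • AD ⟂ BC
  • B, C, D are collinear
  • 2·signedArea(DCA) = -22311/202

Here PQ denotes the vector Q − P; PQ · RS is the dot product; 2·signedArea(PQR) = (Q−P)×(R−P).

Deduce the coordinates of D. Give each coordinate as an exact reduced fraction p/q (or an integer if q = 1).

D = (-395/202, 999/202)

1. D_x = -395/202  [B, C, D are collinear ∩ AD ⟂ BC]
2. D_y = 999/202  [B, C, D are collinear ∩ AD ⟂ BC]
   → D = (-395/202, 999/202)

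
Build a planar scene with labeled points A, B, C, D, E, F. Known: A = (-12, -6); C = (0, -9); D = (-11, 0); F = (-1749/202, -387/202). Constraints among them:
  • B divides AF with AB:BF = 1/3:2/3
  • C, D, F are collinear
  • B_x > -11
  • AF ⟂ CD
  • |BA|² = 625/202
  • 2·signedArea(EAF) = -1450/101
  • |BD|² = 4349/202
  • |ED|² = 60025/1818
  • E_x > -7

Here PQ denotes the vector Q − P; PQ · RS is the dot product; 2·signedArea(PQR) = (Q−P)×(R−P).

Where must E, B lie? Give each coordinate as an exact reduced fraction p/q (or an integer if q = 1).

B = (-2199/202, -937/202)
E = (-3971/606, -735/202)

1. E_x = -3971/606  [line -825/202·x + 675/202·y + -1475/101 = 0 ∩ |ED|² = 60025/1818]
2. E_y = -735/202  [line -825/202·x + 675/202·y + -1475/101 = 0 ∩ |ED|² = 60025/1818]
   → E = (-3971/606, -735/202)
3. B_x = -2199/202  [B divides AF with AB:BF = 1/3:2/3]
4. B_y = -937/202  [B divides AF with AB:BF = 1/3:2/3]
   → B = (-2199/202, -937/202)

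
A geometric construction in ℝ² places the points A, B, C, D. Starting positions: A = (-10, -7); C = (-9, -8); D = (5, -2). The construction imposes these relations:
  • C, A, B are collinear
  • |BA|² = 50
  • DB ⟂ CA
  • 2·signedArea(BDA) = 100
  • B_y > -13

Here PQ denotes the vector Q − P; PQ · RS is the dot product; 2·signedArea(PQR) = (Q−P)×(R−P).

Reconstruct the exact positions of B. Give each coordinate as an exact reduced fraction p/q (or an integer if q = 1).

B = (-5, -12)

1. B_x = -5  [C, A, B are collinear ∩ DB ⟂ CA]
2. B_y = -12  [C, A, B are collinear ∩ DB ⟂ CA]
   → B = (-5, -12)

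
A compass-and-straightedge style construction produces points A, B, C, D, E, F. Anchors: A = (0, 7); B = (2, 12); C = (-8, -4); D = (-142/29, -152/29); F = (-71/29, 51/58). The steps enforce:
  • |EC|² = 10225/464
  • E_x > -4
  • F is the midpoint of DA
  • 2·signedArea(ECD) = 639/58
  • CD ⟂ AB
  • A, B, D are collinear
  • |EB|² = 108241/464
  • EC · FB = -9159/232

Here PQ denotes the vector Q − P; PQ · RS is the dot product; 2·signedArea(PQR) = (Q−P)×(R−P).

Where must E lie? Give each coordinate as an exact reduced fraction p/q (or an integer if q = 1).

E = (-213/58, -253/116)

1. E_x = -213/58  [line -129/29·x + -645/58·y + -9417/232 = 0 ∩ |EB|² = 108241/464]
2. E_y = -253/116  [line -129/29·x + -645/58·y + -9417/232 = 0 ∩ |EB|² = 108241/464]
   → E = (-213/58, -253/116)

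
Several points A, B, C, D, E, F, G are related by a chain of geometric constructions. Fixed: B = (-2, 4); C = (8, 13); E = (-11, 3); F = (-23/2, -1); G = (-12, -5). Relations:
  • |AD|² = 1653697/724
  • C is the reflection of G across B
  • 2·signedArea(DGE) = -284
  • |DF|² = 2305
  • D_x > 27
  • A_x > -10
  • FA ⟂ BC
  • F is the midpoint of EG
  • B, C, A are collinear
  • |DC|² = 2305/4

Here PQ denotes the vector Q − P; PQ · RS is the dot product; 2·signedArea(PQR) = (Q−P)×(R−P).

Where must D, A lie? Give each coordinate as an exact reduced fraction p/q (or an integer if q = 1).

A = (-1762/181, -536/181)
D = (55/2, 27)

1. D_x = 55/2  [line -8·x + 1·y + 193 = 0 ∩ |DC|² = 2305/4]
2. D_y = 27  [line -8·x + 1·y + 193 = 0 ∩ |DC|² = 2305/4]
   → D = (55/2, 27)
3. A_x = -1762/181  [B, C, A are collinear ∩ FA ⟂ BC]
4. A_y = -536/181  [B, C, A are collinear ∩ FA ⟂ BC]
   → A = (-1762/181, -536/181)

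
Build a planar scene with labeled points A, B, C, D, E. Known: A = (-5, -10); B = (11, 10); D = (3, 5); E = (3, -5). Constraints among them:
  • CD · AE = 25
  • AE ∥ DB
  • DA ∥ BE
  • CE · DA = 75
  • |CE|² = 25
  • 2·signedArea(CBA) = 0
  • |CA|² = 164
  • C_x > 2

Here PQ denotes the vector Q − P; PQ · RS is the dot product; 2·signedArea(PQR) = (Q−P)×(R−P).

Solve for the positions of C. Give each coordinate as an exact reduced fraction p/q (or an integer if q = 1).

1. C_x = 3  [2·signedArea(CBA) = 0 ∩ CE · DA = 75]
2. C_y = 0  [2·signedArea(CBA) = 0 ∩ CE · DA = 75]
   → C = (3, 0)

C = (3, 0)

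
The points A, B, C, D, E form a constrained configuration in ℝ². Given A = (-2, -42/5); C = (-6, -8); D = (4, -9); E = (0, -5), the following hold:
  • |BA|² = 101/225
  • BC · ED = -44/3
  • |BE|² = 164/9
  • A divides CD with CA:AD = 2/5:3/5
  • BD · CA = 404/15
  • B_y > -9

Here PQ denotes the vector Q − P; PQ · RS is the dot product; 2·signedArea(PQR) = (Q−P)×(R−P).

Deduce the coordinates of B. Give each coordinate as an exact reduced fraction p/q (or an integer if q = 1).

B = (-8/3, -25/3)

1. B_x = -8/3  [BD · CA = 404/15 ∩ BC · ED = -44/3]
2. B_y = -25/3  [BD · CA = 404/15 ∩ BC · ED = -44/3]
   → B = (-8/3, -25/3)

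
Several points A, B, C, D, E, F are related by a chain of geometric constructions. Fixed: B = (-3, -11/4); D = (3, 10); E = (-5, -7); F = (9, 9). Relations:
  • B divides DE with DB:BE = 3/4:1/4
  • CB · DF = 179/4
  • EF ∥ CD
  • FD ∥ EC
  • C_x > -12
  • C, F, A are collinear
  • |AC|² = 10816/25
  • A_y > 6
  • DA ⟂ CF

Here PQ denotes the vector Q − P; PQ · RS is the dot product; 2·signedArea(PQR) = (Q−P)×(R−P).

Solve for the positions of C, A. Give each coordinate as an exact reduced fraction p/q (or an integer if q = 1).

A = (141/25, 162/25)
C = (-11, -6)

1. C_x = -11  [EF ∥ CD ∩ FD ∥ EC]
2. C_y = -6  [EF ∥ CD ∩ FD ∥ EC]
   → C = (-11, -6)
3. A_x = 141/25  [C, F, A are collinear ∩ DA ⟂ CF]
4. A_y = 162/25  [C, F, A are collinear ∩ DA ⟂ CF]
   → A = (141/25, 162/25)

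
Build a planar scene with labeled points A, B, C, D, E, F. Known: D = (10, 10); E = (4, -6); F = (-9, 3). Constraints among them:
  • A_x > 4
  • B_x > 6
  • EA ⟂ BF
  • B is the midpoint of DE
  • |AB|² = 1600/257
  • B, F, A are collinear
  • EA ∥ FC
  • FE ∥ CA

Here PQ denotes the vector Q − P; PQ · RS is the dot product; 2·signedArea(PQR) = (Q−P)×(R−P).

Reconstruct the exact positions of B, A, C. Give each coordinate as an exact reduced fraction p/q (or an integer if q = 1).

1. B_x = 7  [B is the midpoint of DE]
2. B_y = 2  [B is the midpoint of DE]
   → B = (7, 2)
3. A_x = 1159/257  [B, F, A are collinear ∩ EA ⟂ BF]
4. A_y = 554/257  [B, F, A are collinear ∩ EA ⟂ BF]
   → A = (1159/257, 554/257)
5. C_x = -2182/257  [FE ∥ CA ∩ EA ∥ FC]
6. C_y = 2867/257  [FE ∥ CA ∩ EA ∥ FC]
   → C = (-2182/257, 2867/257)

A = (1159/257, 554/257)
B = (7, 2)
C = (-2182/257, 2867/257)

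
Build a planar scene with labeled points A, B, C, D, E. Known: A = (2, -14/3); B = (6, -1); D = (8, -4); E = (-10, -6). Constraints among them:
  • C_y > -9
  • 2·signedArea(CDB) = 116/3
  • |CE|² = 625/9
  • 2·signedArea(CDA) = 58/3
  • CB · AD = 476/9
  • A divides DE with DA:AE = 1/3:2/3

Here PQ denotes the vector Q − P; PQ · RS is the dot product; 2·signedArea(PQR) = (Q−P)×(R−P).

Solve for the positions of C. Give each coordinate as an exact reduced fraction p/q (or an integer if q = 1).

1. C_x = -2  [2·signedArea(CDA) = 58/3 ∩ 2·signedArea(CDB) = 116/3]
2. C_y = -25/3  [2·signedArea(CDA) = 58/3 ∩ 2·signedArea(CDB) = 116/3]
   → C = (-2, -25/3)

C = (-2, -25/3)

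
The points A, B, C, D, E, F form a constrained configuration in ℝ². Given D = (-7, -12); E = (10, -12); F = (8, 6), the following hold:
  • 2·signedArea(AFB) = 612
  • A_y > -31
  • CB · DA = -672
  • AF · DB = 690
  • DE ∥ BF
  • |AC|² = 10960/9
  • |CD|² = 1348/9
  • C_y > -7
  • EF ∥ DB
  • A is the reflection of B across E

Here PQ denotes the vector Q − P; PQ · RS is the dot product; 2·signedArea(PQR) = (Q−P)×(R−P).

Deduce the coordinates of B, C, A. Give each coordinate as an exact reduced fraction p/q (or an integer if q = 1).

A = (29, -30)
B = (-9, 6)
C = (11/3, -6)

1. B_x = -9  [DE ∥ BF ∩ EF ∥ DB]
2. B_y = 6  [DE ∥ BF ∩ EF ∥ DB]
   → B = (-9, 6)
3. A_x = 29  [A is the reflection of B across E]
4. A_y = -30  [A is the reflection of B across E]
   → A = (29, -30)
5. C_x = 11/3  [line -36·x + 18·y + 240 = 0 ∩ |CD|² = 1348/9]
6. C_y = -6  [line -36·x + 18·y + 240 = 0 ∩ |CD|² = 1348/9]
   → C = (11/3, -6)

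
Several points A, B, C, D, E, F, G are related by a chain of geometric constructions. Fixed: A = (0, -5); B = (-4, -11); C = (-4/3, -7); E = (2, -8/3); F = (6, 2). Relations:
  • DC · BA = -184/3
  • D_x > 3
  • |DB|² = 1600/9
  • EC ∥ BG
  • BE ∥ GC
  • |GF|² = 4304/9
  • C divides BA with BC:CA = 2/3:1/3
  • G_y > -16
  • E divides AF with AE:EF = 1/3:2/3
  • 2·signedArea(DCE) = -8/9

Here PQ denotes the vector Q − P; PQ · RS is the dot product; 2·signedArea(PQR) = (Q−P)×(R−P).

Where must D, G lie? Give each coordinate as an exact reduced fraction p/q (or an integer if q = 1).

D = (4, -1/3)
G = (-22/3, -46/3)

1. D_x = 4  [2·signedArea(DCE) = -8/9 ∩ DC · BA = -184/3]
2. D_y = -1/3  [2·signedArea(DCE) = -8/9 ∩ DC · BA = -184/3]
   → D = (4, -1/3)
3. G_x = -22/3  [BE ∥ GC ∩ EC ∥ BG]
4. G_y = -46/3  [BE ∥ GC ∩ EC ∥ BG]
   → G = (-22/3, -46/3)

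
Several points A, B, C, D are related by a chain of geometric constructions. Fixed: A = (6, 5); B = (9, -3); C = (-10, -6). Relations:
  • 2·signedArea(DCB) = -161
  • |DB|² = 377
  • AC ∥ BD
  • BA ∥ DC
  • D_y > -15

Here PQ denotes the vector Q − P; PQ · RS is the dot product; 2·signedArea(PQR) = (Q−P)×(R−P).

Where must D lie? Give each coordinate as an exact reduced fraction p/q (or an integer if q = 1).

D = (-7, -14)

1. D_x = -7  [BA ∥ DC ∩ AC ∥ BD]
2. D_y = -14  [BA ∥ DC ∩ AC ∥ BD]
   → D = (-7, -14)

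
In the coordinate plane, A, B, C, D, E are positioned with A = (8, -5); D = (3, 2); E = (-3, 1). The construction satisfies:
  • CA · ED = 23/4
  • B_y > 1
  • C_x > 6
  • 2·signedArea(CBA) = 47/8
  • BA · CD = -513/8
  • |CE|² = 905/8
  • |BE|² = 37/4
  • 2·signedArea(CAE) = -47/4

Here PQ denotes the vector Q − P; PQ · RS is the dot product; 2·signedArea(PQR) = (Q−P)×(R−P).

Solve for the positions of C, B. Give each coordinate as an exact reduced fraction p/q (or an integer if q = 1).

1. C_x = 27/4  [CA · ED = 23/4 ∩ 2·signedArea(CAE) = -47/4]
2. C_y = -13/4  [CA · ED = 23/4 ∩ 2·signedArea(CAE) = -47/4]
   → C = (27/4, -13/4)
3. B_x = 0  [2·signedArea(CBA) = 47/8 ∩ BA · CD = -513/8]
4. B_y = 3/2  [2·signedArea(CBA) = 47/8 ∩ BA · CD = -513/8]
   → B = (0, 3/2)

B = (0, 3/2)
C = (27/4, -13/4)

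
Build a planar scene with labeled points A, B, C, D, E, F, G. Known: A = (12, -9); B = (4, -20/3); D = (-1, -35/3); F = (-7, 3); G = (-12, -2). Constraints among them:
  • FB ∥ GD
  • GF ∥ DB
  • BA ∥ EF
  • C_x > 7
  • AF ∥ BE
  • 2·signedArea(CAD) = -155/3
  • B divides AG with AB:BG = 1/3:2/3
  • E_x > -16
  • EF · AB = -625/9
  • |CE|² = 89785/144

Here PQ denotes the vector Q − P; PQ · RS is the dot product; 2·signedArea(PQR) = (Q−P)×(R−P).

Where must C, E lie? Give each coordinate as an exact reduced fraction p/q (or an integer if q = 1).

1. E_x = -15  [BA ∥ EF ∩ AF ∥ BE]
2. E_y = 16/3  [BA ∥ EF ∩ AF ∥ BE]
   → E = (-15, 16/3)
3. C_x = 29/4  [line 8/3·x + -13·y + -292/3 = 0 ∩ |CE|² = 89785/144]
4. C_y = -6  [line 8/3·x + -13·y + -292/3 = 0 ∩ |CE|² = 89785/144]
   → C = (29/4, -6)

C = (29/4, -6)
E = (-15, 16/3)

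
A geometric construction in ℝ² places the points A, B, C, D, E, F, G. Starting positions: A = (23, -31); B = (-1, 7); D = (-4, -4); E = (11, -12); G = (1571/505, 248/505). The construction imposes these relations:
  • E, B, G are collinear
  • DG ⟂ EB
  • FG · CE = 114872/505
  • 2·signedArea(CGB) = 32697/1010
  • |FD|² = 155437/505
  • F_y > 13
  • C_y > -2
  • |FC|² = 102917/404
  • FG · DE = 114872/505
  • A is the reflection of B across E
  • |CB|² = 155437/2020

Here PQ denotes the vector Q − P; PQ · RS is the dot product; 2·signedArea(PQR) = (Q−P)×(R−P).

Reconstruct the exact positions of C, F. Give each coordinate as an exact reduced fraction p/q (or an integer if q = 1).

C = (-449/1010, -886/505)
F = (-2581/505, 6822/505)

1. F_x = -2581/505  [line -15·x + 8·y + -93291/505 = 0 ∩ |FD|² = 155437/505]
2. F_y = 6822/505  [line -15·x + 8·y + -93291/505 = 0 ∩ |FD|² = 155437/505]
   → F = (-2581/505, 6822/505)
3. C_x = -449/1010  [2·signedArea(CGB) = 32697/1010 ∩ FG · CE = 114872/505]
4. C_y = -886/505  [2·signedArea(CGB) = 32697/1010 ∩ FG · CE = 114872/505]
   → C = (-449/1010, -886/505)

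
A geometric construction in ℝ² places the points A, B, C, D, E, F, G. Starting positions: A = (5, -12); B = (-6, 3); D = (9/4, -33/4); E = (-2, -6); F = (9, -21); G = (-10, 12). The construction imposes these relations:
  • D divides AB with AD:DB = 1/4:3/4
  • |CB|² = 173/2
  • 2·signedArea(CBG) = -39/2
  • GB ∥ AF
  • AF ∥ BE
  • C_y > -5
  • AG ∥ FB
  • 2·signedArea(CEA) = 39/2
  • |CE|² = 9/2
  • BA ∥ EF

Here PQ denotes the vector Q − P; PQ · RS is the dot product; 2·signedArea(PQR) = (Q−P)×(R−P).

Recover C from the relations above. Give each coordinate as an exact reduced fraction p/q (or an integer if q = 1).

1. C_x = -1/2  [2·signedArea(CBG) = -39/2 ∩ 2·signedArea(CEA) = 39/2]
2. C_y = -9/2  [2·signedArea(CBG) = -39/2 ∩ 2·signedArea(CEA) = 39/2]
   → C = (-1/2, -9/2)

C = (-1/2, -9/2)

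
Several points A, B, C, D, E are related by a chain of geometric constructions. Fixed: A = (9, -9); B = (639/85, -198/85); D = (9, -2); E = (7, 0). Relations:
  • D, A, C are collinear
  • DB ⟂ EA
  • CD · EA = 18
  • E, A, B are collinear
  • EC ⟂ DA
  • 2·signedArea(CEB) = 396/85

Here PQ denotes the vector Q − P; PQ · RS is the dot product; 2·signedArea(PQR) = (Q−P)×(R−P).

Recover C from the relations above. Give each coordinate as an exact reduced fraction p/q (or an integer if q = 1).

1. C_x = 9  [D, A, C are collinear ∩ EC ⟂ DA]
2. C_y = 0  [D, A, C are collinear ∩ EC ⟂ DA]
   → C = (9, 0)

C = (9, 0)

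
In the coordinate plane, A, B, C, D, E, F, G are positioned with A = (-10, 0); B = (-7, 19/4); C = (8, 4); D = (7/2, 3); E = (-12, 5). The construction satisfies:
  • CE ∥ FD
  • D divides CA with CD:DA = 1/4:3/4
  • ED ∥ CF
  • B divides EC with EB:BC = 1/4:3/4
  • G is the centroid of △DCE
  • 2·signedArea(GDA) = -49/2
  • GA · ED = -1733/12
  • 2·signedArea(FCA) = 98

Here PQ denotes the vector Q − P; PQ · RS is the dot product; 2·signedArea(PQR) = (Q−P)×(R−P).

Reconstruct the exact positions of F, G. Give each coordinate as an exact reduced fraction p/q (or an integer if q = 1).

F = (47/2, 2)
G = (-1/6, 4)

1. F_x = 47/2  [CE ∥ FD ∩ ED ∥ CF]
2. F_y = 2  [CE ∥ FD ∩ ED ∥ CF]
   → F = (47/2, 2)
3. G_x = -1/6  [G is the centroid of △DCE]
4. G_y = 4  [G is the centroid of △DCE]
   → G = (-1/6, 4)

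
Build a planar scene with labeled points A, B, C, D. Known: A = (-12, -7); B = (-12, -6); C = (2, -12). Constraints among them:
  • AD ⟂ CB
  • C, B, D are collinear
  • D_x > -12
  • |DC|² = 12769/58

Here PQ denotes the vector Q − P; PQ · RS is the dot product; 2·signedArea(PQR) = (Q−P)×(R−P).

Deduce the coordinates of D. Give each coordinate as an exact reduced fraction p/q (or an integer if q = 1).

D = (-675/58, -357/58)

1. D_x = -675/58  [C, B, D are collinear ∩ AD ⟂ CB]
2. D_y = -357/58  [C, B, D are collinear ∩ AD ⟂ CB]
   → D = (-675/58, -357/58)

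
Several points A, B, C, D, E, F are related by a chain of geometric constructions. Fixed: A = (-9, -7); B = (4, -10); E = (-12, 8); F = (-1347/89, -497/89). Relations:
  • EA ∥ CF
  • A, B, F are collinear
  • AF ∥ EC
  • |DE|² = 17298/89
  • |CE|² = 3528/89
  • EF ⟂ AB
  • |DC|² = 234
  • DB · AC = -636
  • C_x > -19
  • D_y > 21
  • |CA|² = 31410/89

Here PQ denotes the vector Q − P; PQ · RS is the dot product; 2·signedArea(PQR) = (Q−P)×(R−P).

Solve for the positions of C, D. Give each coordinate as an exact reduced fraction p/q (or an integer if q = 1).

C = (-1614/89, 838/89)
D = (-789/89, 1921/89)

1. C_x = -1614/89  [EA ∥ CF ∩ AF ∥ EC]
2. C_y = 838/89  [EA ∥ CF ∩ AF ∥ EC]
   → C = (-1614/89, 838/89)
3. D_x = -789/89  [line 813/89·x + -1461/89·y + 38742/89 = 0 ∩ |DC|² = 234]
4. D_y = 1921/89  [line 813/89·x + -1461/89·y + 38742/89 = 0 ∩ |DC|² = 234]
   → D = (-789/89, 1921/89)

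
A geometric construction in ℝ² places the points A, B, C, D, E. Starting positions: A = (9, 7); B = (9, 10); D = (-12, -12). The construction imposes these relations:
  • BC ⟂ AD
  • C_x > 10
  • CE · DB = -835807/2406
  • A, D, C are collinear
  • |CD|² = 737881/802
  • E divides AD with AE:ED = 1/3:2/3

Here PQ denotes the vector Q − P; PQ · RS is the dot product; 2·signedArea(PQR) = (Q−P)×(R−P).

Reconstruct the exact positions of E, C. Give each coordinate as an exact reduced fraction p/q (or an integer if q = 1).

1. E_x = 2  [E divides AD with AE:ED = 1/3:2/3]
2. E_y = 2/3  [E divides AD with AE:ED = 1/3:2/3]
   → E = (2, 2/3)
3. C_x = 8415/802  [A, D, C are collinear ∩ BC ⟂ AD]
4. C_y = 6697/802  [A, D, C are collinear ∩ BC ⟂ AD]
   → C = (8415/802, 6697/802)

C = (8415/802, 6697/802)
E = (2, 2/3)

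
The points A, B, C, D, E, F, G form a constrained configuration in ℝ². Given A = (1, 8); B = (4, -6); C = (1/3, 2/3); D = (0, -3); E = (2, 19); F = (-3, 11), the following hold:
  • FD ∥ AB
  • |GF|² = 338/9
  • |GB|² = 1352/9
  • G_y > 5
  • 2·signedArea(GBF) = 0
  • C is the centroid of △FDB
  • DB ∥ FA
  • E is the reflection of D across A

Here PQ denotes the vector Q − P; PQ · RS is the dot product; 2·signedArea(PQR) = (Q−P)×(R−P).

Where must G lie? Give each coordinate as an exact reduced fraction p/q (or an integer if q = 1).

G = (-2/3, 16/3)

1. G_x = -2/3  [line -17·x + -7·y + 26 = 0 ∩ |GB|² = 1352/9]
2. G_y = 16/3  [line -17·x + -7·y + 26 = 0 ∩ |GB|² = 1352/9]
   → G = (-2/3, 16/3)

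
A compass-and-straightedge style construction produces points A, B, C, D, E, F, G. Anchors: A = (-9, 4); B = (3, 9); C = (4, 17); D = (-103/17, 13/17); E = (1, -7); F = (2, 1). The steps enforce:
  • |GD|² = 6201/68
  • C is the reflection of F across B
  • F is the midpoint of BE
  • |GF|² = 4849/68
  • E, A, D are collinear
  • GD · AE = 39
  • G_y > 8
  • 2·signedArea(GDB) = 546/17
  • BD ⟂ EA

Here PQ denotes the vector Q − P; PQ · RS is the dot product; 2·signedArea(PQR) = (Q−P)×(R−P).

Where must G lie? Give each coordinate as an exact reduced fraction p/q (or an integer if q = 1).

1. G_x = -35/34  [line -140/17·x + 154/17·y + -1512/17 = 0 ∩ |GF|² = 4849/68]
2. G_y = 151/17  [line -140/17·x + 154/17·y + -1512/17 = 0 ∩ |GF|² = 4849/68]
   → G = (-35/34, 151/17)

G = (-35/34, 151/17)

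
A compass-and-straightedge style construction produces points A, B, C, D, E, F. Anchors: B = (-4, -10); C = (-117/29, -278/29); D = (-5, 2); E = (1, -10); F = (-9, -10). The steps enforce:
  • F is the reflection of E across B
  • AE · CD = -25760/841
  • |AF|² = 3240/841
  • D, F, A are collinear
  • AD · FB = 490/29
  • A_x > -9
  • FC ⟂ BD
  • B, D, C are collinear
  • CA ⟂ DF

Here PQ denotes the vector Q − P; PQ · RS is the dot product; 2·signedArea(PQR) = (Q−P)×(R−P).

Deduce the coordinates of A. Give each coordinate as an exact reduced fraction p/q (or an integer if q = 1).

1. A_x = -243/29  [D, F, A are collinear ∩ CA ⟂ DF]
2. A_y = -236/29  [D, F, A are collinear ∩ CA ⟂ DF]
   → A = (-243/29, -236/29)

A = (-243/29, -236/29)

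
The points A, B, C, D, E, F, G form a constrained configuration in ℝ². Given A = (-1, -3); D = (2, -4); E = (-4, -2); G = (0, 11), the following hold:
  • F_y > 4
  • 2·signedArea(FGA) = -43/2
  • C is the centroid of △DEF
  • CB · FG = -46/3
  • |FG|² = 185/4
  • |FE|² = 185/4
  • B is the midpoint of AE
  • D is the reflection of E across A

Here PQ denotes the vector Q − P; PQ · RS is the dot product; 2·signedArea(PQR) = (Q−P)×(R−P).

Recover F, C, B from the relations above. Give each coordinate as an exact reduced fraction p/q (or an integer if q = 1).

1. F_x = -2  [line 14·x + -1·y + 65/2 = 0 ∩ |FE|² = 185/4]
2. F_y = 9/2  [line 14·x + -1·y + 65/2 = 0 ∩ |FE|² = 185/4]
   → F = (-2, 9/2)
3. C_x = -4/3  [C is the centroid of △DEF]
4. C_y = -1/2  [C is the centroid of △DEF]
   → C = (-4/3, -1/2)
5. B_x = -5/2  [B is the midpoint of AE]
6. B_y = -5/2  [B is the midpoint of AE]
   → B = (-5/2, -5/2)

B = (-5/2, -5/2)
C = (-4/3, -1/2)
F = (-2, 9/2)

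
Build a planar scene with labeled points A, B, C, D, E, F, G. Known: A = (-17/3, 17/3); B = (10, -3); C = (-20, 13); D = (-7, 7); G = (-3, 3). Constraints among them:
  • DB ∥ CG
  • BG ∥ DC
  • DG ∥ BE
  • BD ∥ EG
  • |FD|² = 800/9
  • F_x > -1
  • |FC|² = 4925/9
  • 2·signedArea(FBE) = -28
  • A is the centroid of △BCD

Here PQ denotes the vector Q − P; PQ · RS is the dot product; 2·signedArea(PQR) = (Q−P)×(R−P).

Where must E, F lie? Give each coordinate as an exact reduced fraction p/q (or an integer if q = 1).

1. E_x = 14  [BD ∥ EG ∩ DG ∥ BE]
2. E_y = -7  [BD ∥ EG ∩ DG ∥ BE]
   → E = (14, -7)
3. F_x = -1/3  [line 4·x + 4·y + 0 = 0 ∩ |FD|² = 800/9]
4. F_y = 1/3  [line 4·x + 4·y + 0 = 0 ∩ |FD|² = 800/9]
   → F = (-1/3, 1/3)

E = (14, -7)
F = (-1/3, 1/3)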